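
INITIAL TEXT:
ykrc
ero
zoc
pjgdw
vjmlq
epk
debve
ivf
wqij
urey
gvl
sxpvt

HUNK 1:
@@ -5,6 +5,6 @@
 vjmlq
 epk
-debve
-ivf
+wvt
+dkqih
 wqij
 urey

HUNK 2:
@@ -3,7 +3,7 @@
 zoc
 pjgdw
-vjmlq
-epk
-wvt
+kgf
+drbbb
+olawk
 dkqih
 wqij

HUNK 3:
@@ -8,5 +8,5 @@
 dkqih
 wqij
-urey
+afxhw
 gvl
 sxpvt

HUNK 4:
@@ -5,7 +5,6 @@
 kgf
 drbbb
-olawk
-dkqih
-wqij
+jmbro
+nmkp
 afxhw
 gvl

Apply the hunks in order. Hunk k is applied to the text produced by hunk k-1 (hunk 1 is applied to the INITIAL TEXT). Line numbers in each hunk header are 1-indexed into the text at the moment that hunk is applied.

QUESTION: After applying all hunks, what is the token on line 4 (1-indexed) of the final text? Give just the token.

Answer: pjgdw

Derivation:
Hunk 1: at line 5 remove [debve,ivf] add [wvt,dkqih] -> 12 lines: ykrc ero zoc pjgdw vjmlq epk wvt dkqih wqij urey gvl sxpvt
Hunk 2: at line 3 remove [vjmlq,epk,wvt] add [kgf,drbbb,olawk] -> 12 lines: ykrc ero zoc pjgdw kgf drbbb olawk dkqih wqij urey gvl sxpvt
Hunk 3: at line 8 remove [urey] add [afxhw] -> 12 lines: ykrc ero zoc pjgdw kgf drbbb olawk dkqih wqij afxhw gvl sxpvt
Hunk 4: at line 5 remove [olawk,dkqih,wqij] add [jmbro,nmkp] -> 11 lines: ykrc ero zoc pjgdw kgf drbbb jmbro nmkp afxhw gvl sxpvt
Final line 4: pjgdw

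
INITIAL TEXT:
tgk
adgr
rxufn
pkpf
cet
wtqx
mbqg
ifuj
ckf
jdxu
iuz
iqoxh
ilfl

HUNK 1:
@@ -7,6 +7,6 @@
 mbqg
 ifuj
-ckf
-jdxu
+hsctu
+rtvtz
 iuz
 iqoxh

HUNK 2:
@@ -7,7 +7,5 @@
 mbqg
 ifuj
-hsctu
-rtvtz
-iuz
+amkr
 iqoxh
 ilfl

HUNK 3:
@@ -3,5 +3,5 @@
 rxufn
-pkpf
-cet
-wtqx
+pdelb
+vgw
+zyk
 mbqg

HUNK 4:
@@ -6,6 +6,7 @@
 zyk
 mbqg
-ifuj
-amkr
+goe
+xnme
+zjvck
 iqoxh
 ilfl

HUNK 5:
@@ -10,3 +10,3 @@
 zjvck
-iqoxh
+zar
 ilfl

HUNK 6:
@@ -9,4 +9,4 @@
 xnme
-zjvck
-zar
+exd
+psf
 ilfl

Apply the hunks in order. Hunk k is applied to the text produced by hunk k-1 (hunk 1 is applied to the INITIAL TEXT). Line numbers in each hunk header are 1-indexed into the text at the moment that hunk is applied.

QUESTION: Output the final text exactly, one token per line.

Hunk 1: at line 7 remove [ckf,jdxu] add [hsctu,rtvtz] -> 13 lines: tgk adgr rxufn pkpf cet wtqx mbqg ifuj hsctu rtvtz iuz iqoxh ilfl
Hunk 2: at line 7 remove [hsctu,rtvtz,iuz] add [amkr] -> 11 lines: tgk adgr rxufn pkpf cet wtqx mbqg ifuj amkr iqoxh ilfl
Hunk 3: at line 3 remove [pkpf,cet,wtqx] add [pdelb,vgw,zyk] -> 11 lines: tgk adgr rxufn pdelb vgw zyk mbqg ifuj amkr iqoxh ilfl
Hunk 4: at line 6 remove [ifuj,amkr] add [goe,xnme,zjvck] -> 12 lines: tgk adgr rxufn pdelb vgw zyk mbqg goe xnme zjvck iqoxh ilfl
Hunk 5: at line 10 remove [iqoxh] add [zar] -> 12 lines: tgk adgr rxufn pdelb vgw zyk mbqg goe xnme zjvck zar ilfl
Hunk 6: at line 9 remove [zjvck,zar] add [exd,psf] -> 12 lines: tgk adgr rxufn pdelb vgw zyk mbqg goe xnme exd psf ilfl

Answer: tgk
adgr
rxufn
pdelb
vgw
zyk
mbqg
goe
xnme
exd
psf
ilfl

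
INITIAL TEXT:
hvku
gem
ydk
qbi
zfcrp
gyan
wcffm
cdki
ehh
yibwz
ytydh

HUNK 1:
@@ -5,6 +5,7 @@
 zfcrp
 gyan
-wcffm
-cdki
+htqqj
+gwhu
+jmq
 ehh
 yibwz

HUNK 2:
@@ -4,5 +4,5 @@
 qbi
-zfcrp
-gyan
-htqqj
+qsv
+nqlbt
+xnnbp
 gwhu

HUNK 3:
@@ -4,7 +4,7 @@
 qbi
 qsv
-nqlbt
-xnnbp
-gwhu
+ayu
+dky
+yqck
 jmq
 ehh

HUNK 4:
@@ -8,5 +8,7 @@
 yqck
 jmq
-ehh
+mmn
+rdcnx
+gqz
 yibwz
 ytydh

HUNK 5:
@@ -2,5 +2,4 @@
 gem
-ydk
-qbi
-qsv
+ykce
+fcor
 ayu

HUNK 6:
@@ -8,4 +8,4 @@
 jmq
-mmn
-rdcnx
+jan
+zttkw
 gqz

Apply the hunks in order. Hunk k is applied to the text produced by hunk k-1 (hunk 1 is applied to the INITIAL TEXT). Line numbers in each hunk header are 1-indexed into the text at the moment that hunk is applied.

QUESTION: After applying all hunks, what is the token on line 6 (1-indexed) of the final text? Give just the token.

Answer: dky

Derivation:
Hunk 1: at line 5 remove [wcffm,cdki] add [htqqj,gwhu,jmq] -> 12 lines: hvku gem ydk qbi zfcrp gyan htqqj gwhu jmq ehh yibwz ytydh
Hunk 2: at line 4 remove [zfcrp,gyan,htqqj] add [qsv,nqlbt,xnnbp] -> 12 lines: hvku gem ydk qbi qsv nqlbt xnnbp gwhu jmq ehh yibwz ytydh
Hunk 3: at line 4 remove [nqlbt,xnnbp,gwhu] add [ayu,dky,yqck] -> 12 lines: hvku gem ydk qbi qsv ayu dky yqck jmq ehh yibwz ytydh
Hunk 4: at line 8 remove [ehh] add [mmn,rdcnx,gqz] -> 14 lines: hvku gem ydk qbi qsv ayu dky yqck jmq mmn rdcnx gqz yibwz ytydh
Hunk 5: at line 2 remove [ydk,qbi,qsv] add [ykce,fcor] -> 13 lines: hvku gem ykce fcor ayu dky yqck jmq mmn rdcnx gqz yibwz ytydh
Hunk 6: at line 8 remove [mmn,rdcnx] add [jan,zttkw] -> 13 lines: hvku gem ykce fcor ayu dky yqck jmq jan zttkw gqz yibwz ytydh
Final line 6: dky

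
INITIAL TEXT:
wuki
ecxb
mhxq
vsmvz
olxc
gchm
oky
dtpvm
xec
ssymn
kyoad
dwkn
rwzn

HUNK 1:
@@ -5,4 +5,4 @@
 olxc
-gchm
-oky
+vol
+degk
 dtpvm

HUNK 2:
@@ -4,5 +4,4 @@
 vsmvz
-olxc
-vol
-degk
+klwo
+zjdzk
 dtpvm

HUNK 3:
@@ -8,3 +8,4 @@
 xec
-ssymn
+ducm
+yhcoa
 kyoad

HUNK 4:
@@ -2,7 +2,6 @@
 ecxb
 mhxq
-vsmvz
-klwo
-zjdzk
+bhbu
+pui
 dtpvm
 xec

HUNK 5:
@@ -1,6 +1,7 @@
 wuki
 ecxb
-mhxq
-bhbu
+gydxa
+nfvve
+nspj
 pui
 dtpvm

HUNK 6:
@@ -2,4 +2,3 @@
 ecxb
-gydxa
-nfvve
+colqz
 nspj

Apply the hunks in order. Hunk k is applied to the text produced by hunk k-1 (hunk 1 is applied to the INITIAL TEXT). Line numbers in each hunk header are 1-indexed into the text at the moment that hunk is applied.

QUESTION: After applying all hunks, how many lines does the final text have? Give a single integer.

Answer: 12

Derivation:
Hunk 1: at line 5 remove [gchm,oky] add [vol,degk] -> 13 lines: wuki ecxb mhxq vsmvz olxc vol degk dtpvm xec ssymn kyoad dwkn rwzn
Hunk 2: at line 4 remove [olxc,vol,degk] add [klwo,zjdzk] -> 12 lines: wuki ecxb mhxq vsmvz klwo zjdzk dtpvm xec ssymn kyoad dwkn rwzn
Hunk 3: at line 8 remove [ssymn] add [ducm,yhcoa] -> 13 lines: wuki ecxb mhxq vsmvz klwo zjdzk dtpvm xec ducm yhcoa kyoad dwkn rwzn
Hunk 4: at line 2 remove [vsmvz,klwo,zjdzk] add [bhbu,pui] -> 12 lines: wuki ecxb mhxq bhbu pui dtpvm xec ducm yhcoa kyoad dwkn rwzn
Hunk 5: at line 1 remove [mhxq,bhbu] add [gydxa,nfvve,nspj] -> 13 lines: wuki ecxb gydxa nfvve nspj pui dtpvm xec ducm yhcoa kyoad dwkn rwzn
Hunk 6: at line 2 remove [gydxa,nfvve] add [colqz] -> 12 lines: wuki ecxb colqz nspj pui dtpvm xec ducm yhcoa kyoad dwkn rwzn
Final line count: 12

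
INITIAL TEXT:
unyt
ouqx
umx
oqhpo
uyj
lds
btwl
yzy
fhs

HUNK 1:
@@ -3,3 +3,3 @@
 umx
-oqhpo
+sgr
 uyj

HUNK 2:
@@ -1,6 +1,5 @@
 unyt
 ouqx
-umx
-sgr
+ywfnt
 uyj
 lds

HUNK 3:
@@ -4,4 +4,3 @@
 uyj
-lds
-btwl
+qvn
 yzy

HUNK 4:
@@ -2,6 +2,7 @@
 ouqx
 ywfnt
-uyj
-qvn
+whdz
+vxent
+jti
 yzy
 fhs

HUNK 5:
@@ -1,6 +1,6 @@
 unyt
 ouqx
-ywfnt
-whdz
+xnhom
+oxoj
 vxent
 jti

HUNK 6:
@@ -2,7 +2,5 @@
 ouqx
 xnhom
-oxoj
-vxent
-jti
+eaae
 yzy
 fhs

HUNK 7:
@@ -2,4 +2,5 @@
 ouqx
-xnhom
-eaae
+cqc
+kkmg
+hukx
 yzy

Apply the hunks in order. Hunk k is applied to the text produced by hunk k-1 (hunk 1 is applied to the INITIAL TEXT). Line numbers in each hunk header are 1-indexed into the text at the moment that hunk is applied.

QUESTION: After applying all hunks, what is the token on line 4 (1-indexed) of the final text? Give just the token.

Hunk 1: at line 3 remove [oqhpo] add [sgr] -> 9 lines: unyt ouqx umx sgr uyj lds btwl yzy fhs
Hunk 2: at line 1 remove [umx,sgr] add [ywfnt] -> 8 lines: unyt ouqx ywfnt uyj lds btwl yzy fhs
Hunk 3: at line 4 remove [lds,btwl] add [qvn] -> 7 lines: unyt ouqx ywfnt uyj qvn yzy fhs
Hunk 4: at line 2 remove [uyj,qvn] add [whdz,vxent,jti] -> 8 lines: unyt ouqx ywfnt whdz vxent jti yzy fhs
Hunk 5: at line 1 remove [ywfnt,whdz] add [xnhom,oxoj] -> 8 lines: unyt ouqx xnhom oxoj vxent jti yzy fhs
Hunk 6: at line 2 remove [oxoj,vxent,jti] add [eaae] -> 6 lines: unyt ouqx xnhom eaae yzy fhs
Hunk 7: at line 2 remove [xnhom,eaae] add [cqc,kkmg,hukx] -> 7 lines: unyt ouqx cqc kkmg hukx yzy fhs
Final line 4: kkmg

Answer: kkmg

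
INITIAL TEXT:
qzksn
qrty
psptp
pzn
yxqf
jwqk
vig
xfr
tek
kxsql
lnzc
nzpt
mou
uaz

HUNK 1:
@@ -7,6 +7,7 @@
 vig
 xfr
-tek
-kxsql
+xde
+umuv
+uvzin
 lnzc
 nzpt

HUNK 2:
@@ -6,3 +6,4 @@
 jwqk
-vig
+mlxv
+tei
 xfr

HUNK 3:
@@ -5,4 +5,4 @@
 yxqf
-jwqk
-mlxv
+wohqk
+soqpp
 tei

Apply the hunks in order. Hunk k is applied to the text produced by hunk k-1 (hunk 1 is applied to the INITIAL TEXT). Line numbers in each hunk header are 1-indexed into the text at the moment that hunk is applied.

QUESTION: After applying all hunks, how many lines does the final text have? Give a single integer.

Hunk 1: at line 7 remove [tek,kxsql] add [xde,umuv,uvzin] -> 15 lines: qzksn qrty psptp pzn yxqf jwqk vig xfr xde umuv uvzin lnzc nzpt mou uaz
Hunk 2: at line 6 remove [vig] add [mlxv,tei] -> 16 lines: qzksn qrty psptp pzn yxqf jwqk mlxv tei xfr xde umuv uvzin lnzc nzpt mou uaz
Hunk 3: at line 5 remove [jwqk,mlxv] add [wohqk,soqpp] -> 16 lines: qzksn qrty psptp pzn yxqf wohqk soqpp tei xfr xde umuv uvzin lnzc nzpt mou uaz
Final line count: 16

Answer: 16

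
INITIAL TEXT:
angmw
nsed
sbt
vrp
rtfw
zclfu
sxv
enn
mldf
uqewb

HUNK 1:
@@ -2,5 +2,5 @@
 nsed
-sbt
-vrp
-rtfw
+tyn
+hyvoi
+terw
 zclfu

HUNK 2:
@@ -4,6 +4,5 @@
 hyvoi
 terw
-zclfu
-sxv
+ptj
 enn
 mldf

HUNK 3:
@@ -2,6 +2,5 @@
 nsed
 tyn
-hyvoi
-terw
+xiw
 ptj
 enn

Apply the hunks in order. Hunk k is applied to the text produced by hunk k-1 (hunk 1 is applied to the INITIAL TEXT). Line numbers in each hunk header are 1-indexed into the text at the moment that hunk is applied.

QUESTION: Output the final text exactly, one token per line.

Hunk 1: at line 2 remove [sbt,vrp,rtfw] add [tyn,hyvoi,terw] -> 10 lines: angmw nsed tyn hyvoi terw zclfu sxv enn mldf uqewb
Hunk 2: at line 4 remove [zclfu,sxv] add [ptj] -> 9 lines: angmw nsed tyn hyvoi terw ptj enn mldf uqewb
Hunk 3: at line 2 remove [hyvoi,terw] add [xiw] -> 8 lines: angmw nsed tyn xiw ptj enn mldf uqewb

Answer: angmw
nsed
tyn
xiw
ptj
enn
mldf
uqewb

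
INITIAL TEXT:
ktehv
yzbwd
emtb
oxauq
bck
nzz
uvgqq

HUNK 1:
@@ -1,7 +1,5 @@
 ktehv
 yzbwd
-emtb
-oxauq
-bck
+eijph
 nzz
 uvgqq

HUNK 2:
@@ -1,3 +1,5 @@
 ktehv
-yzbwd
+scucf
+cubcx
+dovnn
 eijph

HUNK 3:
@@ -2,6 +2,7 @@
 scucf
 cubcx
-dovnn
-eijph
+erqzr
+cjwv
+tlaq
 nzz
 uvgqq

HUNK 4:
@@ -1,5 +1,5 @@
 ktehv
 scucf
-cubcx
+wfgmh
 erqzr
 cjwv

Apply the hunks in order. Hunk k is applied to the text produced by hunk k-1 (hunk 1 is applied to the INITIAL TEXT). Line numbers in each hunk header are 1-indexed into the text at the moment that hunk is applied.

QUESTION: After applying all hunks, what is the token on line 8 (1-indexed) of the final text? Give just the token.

Hunk 1: at line 1 remove [emtb,oxauq,bck] add [eijph] -> 5 lines: ktehv yzbwd eijph nzz uvgqq
Hunk 2: at line 1 remove [yzbwd] add [scucf,cubcx,dovnn] -> 7 lines: ktehv scucf cubcx dovnn eijph nzz uvgqq
Hunk 3: at line 2 remove [dovnn,eijph] add [erqzr,cjwv,tlaq] -> 8 lines: ktehv scucf cubcx erqzr cjwv tlaq nzz uvgqq
Hunk 4: at line 1 remove [cubcx] add [wfgmh] -> 8 lines: ktehv scucf wfgmh erqzr cjwv tlaq nzz uvgqq
Final line 8: uvgqq

Answer: uvgqq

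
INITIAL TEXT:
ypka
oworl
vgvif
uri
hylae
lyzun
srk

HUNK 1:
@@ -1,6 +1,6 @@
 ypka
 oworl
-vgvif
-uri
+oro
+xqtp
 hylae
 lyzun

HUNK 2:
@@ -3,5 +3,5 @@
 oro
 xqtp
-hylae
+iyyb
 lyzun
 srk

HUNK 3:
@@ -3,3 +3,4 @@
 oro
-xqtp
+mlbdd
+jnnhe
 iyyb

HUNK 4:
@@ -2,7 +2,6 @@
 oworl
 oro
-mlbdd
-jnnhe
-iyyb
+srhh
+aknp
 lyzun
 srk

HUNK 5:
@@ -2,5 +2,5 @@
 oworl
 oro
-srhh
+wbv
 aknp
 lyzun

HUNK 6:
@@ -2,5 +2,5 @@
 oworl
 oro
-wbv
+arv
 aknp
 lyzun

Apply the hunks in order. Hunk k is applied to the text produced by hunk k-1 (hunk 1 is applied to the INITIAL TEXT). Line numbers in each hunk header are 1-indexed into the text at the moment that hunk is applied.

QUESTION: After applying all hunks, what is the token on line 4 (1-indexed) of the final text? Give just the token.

Answer: arv

Derivation:
Hunk 1: at line 1 remove [vgvif,uri] add [oro,xqtp] -> 7 lines: ypka oworl oro xqtp hylae lyzun srk
Hunk 2: at line 3 remove [hylae] add [iyyb] -> 7 lines: ypka oworl oro xqtp iyyb lyzun srk
Hunk 3: at line 3 remove [xqtp] add [mlbdd,jnnhe] -> 8 lines: ypka oworl oro mlbdd jnnhe iyyb lyzun srk
Hunk 4: at line 2 remove [mlbdd,jnnhe,iyyb] add [srhh,aknp] -> 7 lines: ypka oworl oro srhh aknp lyzun srk
Hunk 5: at line 2 remove [srhh] add [wbv] -> 7 lines: ypka oworl oro wbv aknp lyzun srk
Hunk 6: at line 2 remove [wbv] add [arv] -> 7 lines: ypka oworl oro arv aknp lyzun srk
Final line 4: arv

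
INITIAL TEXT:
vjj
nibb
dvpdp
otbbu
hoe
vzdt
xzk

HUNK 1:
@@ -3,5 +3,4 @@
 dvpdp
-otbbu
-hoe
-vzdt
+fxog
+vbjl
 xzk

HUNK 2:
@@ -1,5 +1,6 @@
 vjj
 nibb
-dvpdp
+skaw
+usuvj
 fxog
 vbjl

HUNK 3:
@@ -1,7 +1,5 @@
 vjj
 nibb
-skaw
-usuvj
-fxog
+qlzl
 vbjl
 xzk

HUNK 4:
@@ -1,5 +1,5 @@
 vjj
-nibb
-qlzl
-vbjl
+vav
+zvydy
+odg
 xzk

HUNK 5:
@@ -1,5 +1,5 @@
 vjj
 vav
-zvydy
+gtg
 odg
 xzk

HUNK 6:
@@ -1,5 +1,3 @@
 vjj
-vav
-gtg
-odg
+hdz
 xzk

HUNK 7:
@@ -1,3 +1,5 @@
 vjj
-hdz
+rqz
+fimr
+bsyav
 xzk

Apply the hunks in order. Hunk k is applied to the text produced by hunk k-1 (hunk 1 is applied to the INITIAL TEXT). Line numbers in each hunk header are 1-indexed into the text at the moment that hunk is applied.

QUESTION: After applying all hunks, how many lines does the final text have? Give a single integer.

Answer: 5

Derivation:
Hunk 1: at line 3 remove [otbbu,hoe,vzdt] add [fxog,vbjl] -> 6 lines: vjj nibb dvpdp fxog vbjl xzk
Hunk 2: at line 1 remove [dvpdp] add [skaw,usuvj] -> 7 lines: vjj nibb skaw usuvj fxog vbjl xzk
Hunk 3: at line 1 remove [skaw,usuvj,fxog] add [qlzl] -> 5 lines: vjj nibb qlzl vbjl xzk
Hunk 4: at line 1 remove [nibb,qlzl,vbjl] add [vav,zvydy,odg] -> 5 lines: vjj vav zvydy odg xzk
Hunk 5: at line 1 remove [zvydy] add [gtg] -> 5 lines: vjj vav gtg odg xzk
Hunk 6: at line 1 remove [vav,gtg,odg] add [hdz] -> 3 lines: vjj hdz xzk
Hunk 7: at line 1 remove [hdz] add [rqz,fimr,bsyav] -> 5 lines: vjj rqz fimr bsyav xzk
Final line count: 5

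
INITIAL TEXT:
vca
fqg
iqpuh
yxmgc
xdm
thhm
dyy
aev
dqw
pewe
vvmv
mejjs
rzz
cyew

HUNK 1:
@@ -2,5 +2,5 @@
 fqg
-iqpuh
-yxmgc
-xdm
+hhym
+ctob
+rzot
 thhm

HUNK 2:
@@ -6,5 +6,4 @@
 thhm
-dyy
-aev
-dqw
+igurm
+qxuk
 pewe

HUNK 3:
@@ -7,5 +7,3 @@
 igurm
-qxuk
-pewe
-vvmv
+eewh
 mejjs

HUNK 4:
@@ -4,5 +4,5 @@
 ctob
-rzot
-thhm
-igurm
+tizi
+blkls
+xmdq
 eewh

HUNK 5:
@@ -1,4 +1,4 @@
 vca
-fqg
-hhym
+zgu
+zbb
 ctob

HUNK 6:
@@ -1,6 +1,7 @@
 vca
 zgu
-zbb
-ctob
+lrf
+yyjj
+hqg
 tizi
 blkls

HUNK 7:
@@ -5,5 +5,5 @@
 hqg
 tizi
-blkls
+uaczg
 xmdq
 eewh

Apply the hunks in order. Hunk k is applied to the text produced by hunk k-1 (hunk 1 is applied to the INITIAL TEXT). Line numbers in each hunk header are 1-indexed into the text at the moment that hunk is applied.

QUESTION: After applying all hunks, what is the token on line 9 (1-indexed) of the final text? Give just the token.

Hunk 1: at line 2 remove [iqpuh,yxmgc,xdm] add [hhym,ctob,rzot] -> 14 lines: vca fqg hhym ctob rzot thhm dyy aev dqw pewe vvmv mejjs rzz cyew
Hunk 2: at line 6 remove [dyy,aev,dqw] add [igurm,qxuk] -> 13 lines: vca fqg hhym ctob rzot thhm igurm qxuk pewe vvmv mejjs rzz cyew
Hunk 3: at line 7 remove [qxuk,pewe,vvmv] add [eewh] -> 11 lines: vca fqg hhym ctob rzot thhm igurm eewh mejjs rzz cyew
Hunk 4: at line 4 remove [rzot,thhm,igurm] add [tizi,blkls,xmdq] -> 11 lines: vca fqg hhym ctob tizi blkls xmdq eewh mejjs rzz cyew
Hunk 5: at line 1 remove [fqg,hhym] add [zgu,zbb] -> 11 lines: vca zgu zbb ctob tizi blkls xmdq eewh mejjs rzz cyew
Hunk 6: at line 1 remove [zbb,ctob] add [lrf,yyjj,hqg] -> 12 lines: vca zgu lrf yyjj hqg tizi blkls xmdq eewh mejjs rzz cyew
Hunk 7: at line 5 remove [blkls] add [uaczg] -> 12 lines: vca zgu lrf yyjj hqg tizi uaczg xmdq eewh mejjs rzz cyew
Final line 9: eewh

Answer: eewh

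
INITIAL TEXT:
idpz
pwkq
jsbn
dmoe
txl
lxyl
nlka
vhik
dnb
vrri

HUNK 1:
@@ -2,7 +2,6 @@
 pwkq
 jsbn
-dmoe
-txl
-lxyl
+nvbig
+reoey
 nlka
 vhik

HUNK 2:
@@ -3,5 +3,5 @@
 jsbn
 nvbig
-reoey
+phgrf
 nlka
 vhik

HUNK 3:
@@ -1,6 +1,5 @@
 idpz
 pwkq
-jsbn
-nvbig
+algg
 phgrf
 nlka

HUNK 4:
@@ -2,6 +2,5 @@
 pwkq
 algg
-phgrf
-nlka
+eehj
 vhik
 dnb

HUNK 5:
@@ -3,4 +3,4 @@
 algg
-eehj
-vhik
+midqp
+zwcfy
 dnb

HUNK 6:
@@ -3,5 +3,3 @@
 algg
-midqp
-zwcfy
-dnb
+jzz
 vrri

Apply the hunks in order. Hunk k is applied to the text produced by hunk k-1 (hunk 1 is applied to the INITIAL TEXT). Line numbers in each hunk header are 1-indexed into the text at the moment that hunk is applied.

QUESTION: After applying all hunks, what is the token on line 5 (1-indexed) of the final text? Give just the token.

Answer: vrri

Derivation:
Hunk 1: at line 2 remove [dmoe,txl,lxyl] add [nvbig,reoey] -> 9 lines: idpz pwkq jsbn nvbig reoey nlka vhik dnb vrri
Hunk 2: at line 3 remove [reoey] add [phgrf] -> 9 lines: idpz pwkq jsbn nvbig phgrf nlka vhik dnb vrri
Hunk 3: at line 1 remove [jsbn,nvbig] add [algg] -> 8 lines: idpz pwkq algg phgrf nlka vhik dnb vrri
Hunk 4: at line 2 remove [phgrf,nlka] add [eehj] -> 7 lines: idpz pwkq algg eehj vhik dnb vrri
Hunk 5: at line 3 remove [eehj,vhik] add [midqp,zwcfy] -> 7 lines: idpz pwkq algg midqp zwcfy dnb vrri
Hunk 6: at line 3 remove [midqp,zwcfy,dnb] add [jzz] -> 5 lines: idpz pwkq algg jzz vrri
Final line 5: vrri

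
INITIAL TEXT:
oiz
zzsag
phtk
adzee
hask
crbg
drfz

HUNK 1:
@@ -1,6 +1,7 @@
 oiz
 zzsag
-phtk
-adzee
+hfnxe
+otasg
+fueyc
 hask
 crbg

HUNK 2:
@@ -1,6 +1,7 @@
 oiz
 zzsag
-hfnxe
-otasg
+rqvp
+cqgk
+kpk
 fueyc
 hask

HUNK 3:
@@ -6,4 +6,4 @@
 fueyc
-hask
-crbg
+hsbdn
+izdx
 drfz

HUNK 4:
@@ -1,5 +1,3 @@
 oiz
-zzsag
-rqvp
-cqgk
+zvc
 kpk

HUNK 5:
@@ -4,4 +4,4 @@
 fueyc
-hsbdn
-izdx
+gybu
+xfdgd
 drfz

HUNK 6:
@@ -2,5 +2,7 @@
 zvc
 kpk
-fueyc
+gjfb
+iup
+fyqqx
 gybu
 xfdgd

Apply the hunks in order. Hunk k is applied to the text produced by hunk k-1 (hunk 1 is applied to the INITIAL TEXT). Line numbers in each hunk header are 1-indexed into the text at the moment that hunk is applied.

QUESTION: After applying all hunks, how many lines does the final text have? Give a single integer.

Hunk 1: at line 1 remove [phtk,adzee] add [hfnxe,otasg,fueyc] -> 8 lines: oiz zzsag hfnxe otasg fueyc hask crbg drfz
Hunk 2: at line 1 remove [hfnxe,otasg] add [rqvp,cqgk,kpk] -> 9 lines: oiz zzsag rqvp cqgk kpk fueyc hask crbg drfz
Hunk 3: at line 6 remove [hask,crbg] add [hsbdn,izdx] -> 9 lines: oiz zzsag rqvp cqgk kpk fueyc hsbdn izdx drfz
Hunk 4: at line 1 remove [zzsag,rqvp,cqgk] add [zvc] -> 7 lines: oiz zvc kpk fueyc hsbdn izdx drfz
Hunk 5: at line 4 remove [hsbdn,izdx] add [gybu,xfdgd] -> 7 lines: oiz zvc kpk fueyc gybu xfdgd drfz
Hunk 6: at line 2 remove [fueyc] add [gjfb,iup,fyqqx] -> 9 lines: oiz zvc kpk gjfb iup fyqqx gybu xfdgd drfz
Final line count: 9

Answer: 9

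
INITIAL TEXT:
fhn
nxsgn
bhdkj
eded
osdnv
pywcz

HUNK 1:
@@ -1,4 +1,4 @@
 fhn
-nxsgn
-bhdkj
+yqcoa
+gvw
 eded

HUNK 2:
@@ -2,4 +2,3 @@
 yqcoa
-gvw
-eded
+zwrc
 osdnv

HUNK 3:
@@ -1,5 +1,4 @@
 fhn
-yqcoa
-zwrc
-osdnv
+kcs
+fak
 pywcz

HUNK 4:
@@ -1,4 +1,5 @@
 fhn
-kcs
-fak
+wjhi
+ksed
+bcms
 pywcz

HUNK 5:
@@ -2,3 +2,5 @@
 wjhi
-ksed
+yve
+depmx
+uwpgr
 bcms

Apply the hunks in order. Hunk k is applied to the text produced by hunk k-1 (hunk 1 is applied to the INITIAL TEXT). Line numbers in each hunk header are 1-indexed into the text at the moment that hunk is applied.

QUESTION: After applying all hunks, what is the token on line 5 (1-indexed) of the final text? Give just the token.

Answer: uwpgr

Derivation:
Hunk 1: at line 1 remove [nxsgn,bhdkj] add [yqcoa,gvw] -> 6 lines: fhn yqcoa gvw eded osdnv pywcz
Hunk 2: at line 2 remove [gvw,eded] add [zwrc] -> 5 lines: fhn yqcoa zwrc osdnv pywcz
Hunk 3: at line 1 remove [yqcoa,zwrc,osdnv] add [kcs,fak] -> 4 lines: fhn kcs fak pywcz
Hunk 4: at line 1 remove [kcs,fak] add [wjhi,ksed,bcms] -> 5 lines: fhn wjhi ksed bcms pywcz
Hunk 5: at line 2 remove [ksed] add [yve,depmx,uwpgr] -> 7 lines: fhn wjhi yve depmx uwpgr bcms pywcz
Final line 5: uwpgr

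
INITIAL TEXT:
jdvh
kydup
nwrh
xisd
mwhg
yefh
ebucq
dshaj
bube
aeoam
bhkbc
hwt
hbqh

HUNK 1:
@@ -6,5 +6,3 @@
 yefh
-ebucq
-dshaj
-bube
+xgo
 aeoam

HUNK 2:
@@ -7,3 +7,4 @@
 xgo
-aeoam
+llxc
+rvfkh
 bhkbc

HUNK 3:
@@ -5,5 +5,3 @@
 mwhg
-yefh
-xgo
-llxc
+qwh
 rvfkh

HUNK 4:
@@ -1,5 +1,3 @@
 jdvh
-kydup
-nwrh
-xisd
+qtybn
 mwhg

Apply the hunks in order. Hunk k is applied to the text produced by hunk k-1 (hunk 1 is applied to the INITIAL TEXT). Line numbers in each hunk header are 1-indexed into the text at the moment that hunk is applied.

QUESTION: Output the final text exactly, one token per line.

Hunk 1: at line 6 remove [ebucq,dshaj,bube] add [xgo] -> 11 lines: jdvh kydup nwrh xisd mwhg yefh xgo aeoam bhkbc hwt hbqh
Hunk 2: at line 7 remove [aeoam] add [llxc,rvfkh] -> 12 lines: jdvh kydup nwrh xisd mwhg yefh xgo llxc rvfkh bhkbc hwt hbqh
Hunk 3: at line 5 remove [yefh,xgo,llxc] add [qwh] -> 10 lines: jdvh kydup nwrh xisd mwhg qwh rvfkh bhkbc hwt hbqh
Hunk 4: at line 1 remove [kydup,nwrh,xisd] add [qtybn] -> 8 lines: jdvh qtybn mwhg qwh rvfkh bhkbc hwt hbqh

Answer: jdvh
qtybn
mwhg
qwh
rvfkh
bhkbc
hwt
hbqh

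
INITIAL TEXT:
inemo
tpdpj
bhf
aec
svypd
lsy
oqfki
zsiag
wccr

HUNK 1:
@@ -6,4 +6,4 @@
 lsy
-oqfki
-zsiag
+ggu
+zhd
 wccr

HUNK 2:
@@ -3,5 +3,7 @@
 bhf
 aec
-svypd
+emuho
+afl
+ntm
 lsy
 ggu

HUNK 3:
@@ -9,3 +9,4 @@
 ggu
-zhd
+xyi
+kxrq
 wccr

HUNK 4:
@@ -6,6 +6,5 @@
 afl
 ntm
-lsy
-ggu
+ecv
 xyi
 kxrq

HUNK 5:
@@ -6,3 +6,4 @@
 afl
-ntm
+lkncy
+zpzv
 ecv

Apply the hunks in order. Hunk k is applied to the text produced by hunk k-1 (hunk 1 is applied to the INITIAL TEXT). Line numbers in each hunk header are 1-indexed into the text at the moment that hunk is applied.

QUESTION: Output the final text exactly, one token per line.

Answer: inemo
tpdpj
bhf
aec
emuho
afl
lkncy
zpzv
ecv
xyi
kxrq
wccr

Derivation:
Hunk 1: at line 6 remove [oqfki,zsiag] add [ggu,zhd] -> 9 lines: inemo tpdpj bhf aec svypd lsy ggu zhd wccr
Hunk 2: at line 3 remove [svypd] add [emuho,afl,ntm] -> 11 lines: inemo tpdpj bhf aec emuho afl ntm lsy ggu zhd wccr
Hunk 3: at line 9 remove [zhd] add [xyi,kxrq] -> 12 lines: inemo tpdpj bhf aec emuho afl ntm lsy ggu xyi kxrq wccr
Hunk 4: at line 6 remove [lsy,ggu] add [ecv] -> 11 lines: inemo tpdpj bhf aec emuho afl ntm ecv xyi kxrq wccr
Hunk 5: at line 6 remove [ntm] add [lkncy,zpzv] -> 12 lines: inemo tpdpj bhf aec emuho afl lkncy zpzv ecv xyi kxrq wccr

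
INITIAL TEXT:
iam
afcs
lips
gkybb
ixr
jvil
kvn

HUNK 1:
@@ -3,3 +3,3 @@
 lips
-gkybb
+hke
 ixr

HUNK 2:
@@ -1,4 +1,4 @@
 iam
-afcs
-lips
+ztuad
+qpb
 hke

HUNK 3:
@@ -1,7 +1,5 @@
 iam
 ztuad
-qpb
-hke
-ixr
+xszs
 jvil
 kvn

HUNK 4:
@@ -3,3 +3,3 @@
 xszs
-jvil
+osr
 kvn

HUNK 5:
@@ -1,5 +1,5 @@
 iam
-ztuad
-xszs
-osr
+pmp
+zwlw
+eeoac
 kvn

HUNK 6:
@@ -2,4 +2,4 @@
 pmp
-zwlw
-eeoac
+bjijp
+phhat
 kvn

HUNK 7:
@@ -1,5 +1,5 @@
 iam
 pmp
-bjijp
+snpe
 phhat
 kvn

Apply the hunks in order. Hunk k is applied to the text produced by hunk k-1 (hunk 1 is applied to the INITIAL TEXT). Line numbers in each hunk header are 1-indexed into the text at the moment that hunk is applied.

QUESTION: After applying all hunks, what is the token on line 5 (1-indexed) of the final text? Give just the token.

Hunk 1: at line 3 remove [gkybb] add [hke] -> 7 lines: iam afcs lips hke ixr jvil kvn
Hunk 2: at line 1 remove [afcs,lips] add [ztuad,qpb] -> 7 lines: iam ztuad qpb hke ixr jvil kvn
Hunk 3: at line 1 remove [qpb,hke,ixr] add [xszs] -> 5 lines: iam ztuad xszs jvil kvn
Hunk 4: at line 3 remove [jvil] add [osr] -> 5 lines: iam ztuad xszs osr kvn
Hunk 5: at line 1 remove [ztuad,xszs,osr] add [pmp,zwlw,eeoac] -> 5 lines: iam pmp zwlw eeoac kvn
Hunk 6: at line 2 remove [zwlw,eeoac] add [bjijp,phhat] -> 5 lines: iam pmp bjijp phhat kvn
Hunk 7: at line 1 remove [bjijp] add [snpe] -> 5 lines: iam pmp snpe phhat kvn
Final line 5: kvn

Answer: kvn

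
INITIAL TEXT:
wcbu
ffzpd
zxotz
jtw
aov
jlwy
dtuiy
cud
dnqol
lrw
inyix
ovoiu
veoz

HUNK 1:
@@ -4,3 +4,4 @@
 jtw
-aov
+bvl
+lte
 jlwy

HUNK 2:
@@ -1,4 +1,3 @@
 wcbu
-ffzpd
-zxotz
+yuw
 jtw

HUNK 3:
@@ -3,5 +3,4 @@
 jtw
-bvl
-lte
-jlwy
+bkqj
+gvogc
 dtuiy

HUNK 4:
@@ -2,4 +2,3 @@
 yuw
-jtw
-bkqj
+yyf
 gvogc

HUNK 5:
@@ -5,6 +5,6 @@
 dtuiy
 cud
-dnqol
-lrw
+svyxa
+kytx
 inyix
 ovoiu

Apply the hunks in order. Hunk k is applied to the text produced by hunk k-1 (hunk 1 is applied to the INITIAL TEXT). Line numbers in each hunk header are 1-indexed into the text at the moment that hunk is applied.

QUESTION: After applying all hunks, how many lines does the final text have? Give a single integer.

Answer: 11

Derivation:
Hunk 1: at line 4 remove [aov] add [bvl,lte] -> 14 lines: wcbu ffzpd zxotz jtw bvl lte jlwy dtuiy cud dnqol lrw inyix ovoiu veoz
Hunk 2: at line 1 remove [ffzpd,zxotz] add [yuw] -> 13 lines: wcbu yuw jtw bvl lte jlwy dtuiy cud dnqol lrw inyix ovoiu veoz
Hunk 3: at line 3 remove [bvl,lte,jlwy] add [bkqj,gvogc] -> 12 lines: wcbu yuw jtw bkqj gvogc dtuiy cud dnqol lrw inyix ovoiu veoz
Hunk 4: at line 2 remove [jtw,bkqj] add [yyf] -> 11 lines: wcbu yuw yyf gvogc dtuiy cud dnqol lrw inyix ovoiu veoz
Hunk 5: at line 5 remove [dnqol,lrw] add [svyxa,kytx] -> 11 lines: wcbu yuw yyf gvogc dtuiy cud svyxa kytx inyix ovoiu veoz
Final line count: 11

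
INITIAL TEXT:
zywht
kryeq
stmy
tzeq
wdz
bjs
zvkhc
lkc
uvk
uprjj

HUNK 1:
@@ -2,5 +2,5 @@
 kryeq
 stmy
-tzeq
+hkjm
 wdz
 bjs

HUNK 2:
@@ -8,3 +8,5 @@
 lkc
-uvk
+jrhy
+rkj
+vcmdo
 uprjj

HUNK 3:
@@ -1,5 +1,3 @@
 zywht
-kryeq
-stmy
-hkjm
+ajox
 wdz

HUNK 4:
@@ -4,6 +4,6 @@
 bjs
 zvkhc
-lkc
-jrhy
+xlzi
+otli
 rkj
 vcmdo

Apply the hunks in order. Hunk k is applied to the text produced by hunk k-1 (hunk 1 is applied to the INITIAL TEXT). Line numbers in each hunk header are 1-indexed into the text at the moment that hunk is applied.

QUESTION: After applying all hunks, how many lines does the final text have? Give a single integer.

Answer: 10

Derivation:
Hunk 1: at line 2 remove [tzeq] add [hkjm] -> 10 lines: zywht kryeq stmy hkjm wdz bjs zvkhc lkc uvk uprjj
Hunk 2: at line 8 remove [uvk] add [jrhy,rkj,vcmdo] -> 12 lines: zywht kryeq stmy hkjm wdz bjs zvkhc lkc jrhy rkj vcmdo uprjj
Hunk 3: at line 1 remove [kryeq,stmy,hkjm] add [ajox] -> 10 lines: zywht ajox wdz bjs zvkhc lkc jrhy rkj vcmdo uprjj
Hunk 4: at line 4 remove [lkc,jrhy] add [xlzi,otli] -> 10 lines: zywht ajox wdz bjs zvkhc xlzi otli rkj vcmdo uprjj
Final line count: 10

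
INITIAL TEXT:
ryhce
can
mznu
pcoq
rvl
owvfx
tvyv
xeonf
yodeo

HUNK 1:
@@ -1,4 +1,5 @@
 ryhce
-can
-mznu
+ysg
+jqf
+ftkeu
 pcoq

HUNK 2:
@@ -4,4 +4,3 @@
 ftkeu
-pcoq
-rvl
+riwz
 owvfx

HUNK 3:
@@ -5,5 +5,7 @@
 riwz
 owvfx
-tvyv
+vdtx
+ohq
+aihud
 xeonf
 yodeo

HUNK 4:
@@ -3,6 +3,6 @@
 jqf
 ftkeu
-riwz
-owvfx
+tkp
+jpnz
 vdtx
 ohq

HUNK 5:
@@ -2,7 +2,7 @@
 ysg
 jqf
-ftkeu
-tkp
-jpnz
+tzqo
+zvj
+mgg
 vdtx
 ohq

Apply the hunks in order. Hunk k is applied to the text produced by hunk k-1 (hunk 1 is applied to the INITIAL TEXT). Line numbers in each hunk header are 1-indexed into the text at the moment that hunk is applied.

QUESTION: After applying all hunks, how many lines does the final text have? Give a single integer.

Answer: 11

Derivation:
Hunk 1: at line 1 remove [can,mznu] add [ysg,jqf,ftkeu] -> 10 lines: ryhce ysg jqf ftkeu pcoq rvl owvfx tvyv xeonf yodeo
Hunk 2: at line 4 remove [pcoq,rvl] add [riwz] -> 9 lines: ryhce ysg jqf ftkeu riwz owvfx tvyv xeonf yodeo
Hunk 3: at line 5 remove [tvyv] add [vdtx,ohq,aihud] -> 11 lines: ryhce ysg jqf ftkeu riwz owvfx vdtx ohq aihud xeonf yodeo
Hunk 4: at line 3 remove [riwz,owvfx] add [tkp,jpnz] -> 11 lines: ryhce ysg jqf ftkeu tkp jpnz vdtx ohq aihud xeonf yodeo
Hunk 5: at line 2 remove [ftkeu,tkp,jpnz] add [tzqo,zvj,mgg] -> 11 lines: ryhce ysg jqf tzqo zvj mgg vdtx ohq aihud xeonf yodeo
Final line count: 11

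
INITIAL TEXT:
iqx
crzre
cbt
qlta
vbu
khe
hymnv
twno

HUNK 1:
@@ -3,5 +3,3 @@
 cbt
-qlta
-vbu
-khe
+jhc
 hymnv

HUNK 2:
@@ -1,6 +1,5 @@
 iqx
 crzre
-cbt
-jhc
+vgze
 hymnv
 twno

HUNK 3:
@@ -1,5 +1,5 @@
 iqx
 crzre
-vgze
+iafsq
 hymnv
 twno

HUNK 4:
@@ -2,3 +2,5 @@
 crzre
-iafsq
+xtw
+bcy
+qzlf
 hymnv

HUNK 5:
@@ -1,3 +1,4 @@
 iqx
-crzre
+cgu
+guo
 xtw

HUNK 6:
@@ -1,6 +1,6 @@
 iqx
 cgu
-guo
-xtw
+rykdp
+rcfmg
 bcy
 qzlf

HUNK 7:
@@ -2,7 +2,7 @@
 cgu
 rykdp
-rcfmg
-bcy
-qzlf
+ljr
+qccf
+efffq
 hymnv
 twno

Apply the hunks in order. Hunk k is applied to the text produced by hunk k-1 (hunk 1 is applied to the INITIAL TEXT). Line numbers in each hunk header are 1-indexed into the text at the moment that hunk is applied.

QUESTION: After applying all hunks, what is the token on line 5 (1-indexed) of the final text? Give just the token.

Hunk 1: at line 3 remove [qlta,vbu,khe] add [jhc] -> 6 lines: iqx crzre cbt jhc hymnv twno
Hunk 2: at line 1 remove [cbt,jhc] add [vgze] -> 5 lines: iqx crzre vgze hymnv twno
Hunk 3: at line 1 remove [vgze] add [iafsq] -> 5 lines: iqx crzre iafsq hymnv twno
Hunk 4: at line 2 remove [iafsq] add [xtw,bcy,qzlf] -> 7 lines: iqx crzre xtw bcy qzlf hymnv twno
Hunk 5: at line 1 remove [crzre] add [cgu,guo] -> 8 lines: iqx cgu guo xtw bcy qzlf hymnv twno
Hunk 6: at line 1 remove [guo,xtw] add [rykdp,rcfmg] -> 8 lines: iqx cgu rykdp rcfmg bcy qzlf hymnv twno
Hunk 7: at line 2 remove [rcfmg,bcy,qzlf] add [ljr,qccf,efffq] -> 8 lines: iqx cgu rykdp ljr qccf efffq hymnv twno
Final line 5: qccf

Answer: qccf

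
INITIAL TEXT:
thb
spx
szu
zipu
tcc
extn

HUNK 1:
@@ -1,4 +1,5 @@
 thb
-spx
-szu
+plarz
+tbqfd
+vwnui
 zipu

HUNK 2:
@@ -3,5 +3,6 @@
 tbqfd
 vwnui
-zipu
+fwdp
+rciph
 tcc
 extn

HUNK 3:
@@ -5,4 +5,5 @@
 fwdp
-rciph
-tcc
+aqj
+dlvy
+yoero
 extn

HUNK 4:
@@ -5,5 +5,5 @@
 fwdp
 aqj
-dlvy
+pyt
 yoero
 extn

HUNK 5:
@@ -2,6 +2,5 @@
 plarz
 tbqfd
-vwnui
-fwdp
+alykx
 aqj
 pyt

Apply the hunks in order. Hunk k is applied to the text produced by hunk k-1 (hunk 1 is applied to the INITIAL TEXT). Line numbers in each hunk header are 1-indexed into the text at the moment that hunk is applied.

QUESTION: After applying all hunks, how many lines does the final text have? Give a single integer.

Hunk 1: at line 1 remove [spx,szu] add [plarz,tbqfd,vwnui] -> 7 lines: thb plarz tbqfd vwnui zipu tcc extn
Hunk 2: at line 3 remove [zipu] add [fwdp,rciph] -> 8 lines: thb plarz tbqfd vwnui fwdp rciph tcc extn
Hunk 3: at line 5 remove [rciph,tcc] add [aqj,dlvy,yoero] -> 9 lines: thb plarz tbqfd vwnui fwdp aqj dlvy yoero extn
Hunk 4: at line 5 remove [dlvy] add [pyt] -> 9 lines: thb plarz tbqfd vwnui fwdp aqj pyt yoero extn
Hunk 5: at line 2 remove [vwnui,fwdp] add [alykx] -> 8 lines: thb plarz tbqfd alykx aqj pyt yoero extn
Final line count: 8

Answer: 8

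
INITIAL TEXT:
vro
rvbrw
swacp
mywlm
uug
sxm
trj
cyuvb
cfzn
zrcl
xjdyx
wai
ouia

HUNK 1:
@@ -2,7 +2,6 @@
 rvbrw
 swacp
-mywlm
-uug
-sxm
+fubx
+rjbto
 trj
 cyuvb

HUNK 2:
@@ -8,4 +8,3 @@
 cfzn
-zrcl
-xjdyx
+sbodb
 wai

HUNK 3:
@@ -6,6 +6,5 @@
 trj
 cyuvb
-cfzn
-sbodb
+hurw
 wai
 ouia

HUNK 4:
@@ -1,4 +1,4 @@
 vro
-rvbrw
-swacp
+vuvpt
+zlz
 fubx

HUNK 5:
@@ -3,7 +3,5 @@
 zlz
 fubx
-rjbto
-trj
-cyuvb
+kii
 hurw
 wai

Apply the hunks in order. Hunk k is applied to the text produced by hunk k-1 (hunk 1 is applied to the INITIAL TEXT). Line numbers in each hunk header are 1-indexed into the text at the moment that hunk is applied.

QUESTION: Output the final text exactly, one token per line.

Answer: vro
vuvpt
zlz
fubx
kii
hurw
wai
ouia

Derivation:
Hunk 1: at line 2 remove [mywlm,uug,sxm] add [fubx,rjbto] -> 12 lines: vro rvbrw swacp fubx rjbto trj cyuvb cfzn zrcl xjdyx wai ouia
Hunk 2: at line 8 remove [zrcl,xjdyx] add [sbodb] -> 11 lines: vro rvbrw swacp fubx rjbto trj cyuvb cfzn sbodb wai ouia
Hunk 3: at line 6 remove [cfzn,sbodb] add [hurw] -> 10 lines: vro rvbrw swacp fubx rjbto trj cyuvb hurw wai ouia
Hunk 4: at line 1 remove [rvbrw,swacp] add [vuvpt,zlz] -> 10 lines: vro vuvpt zlz fubx rjbto trj cyuvb hurw wai ouia
Hunk 5: at line 3 remove [rjbto,trj,cyuvb] add [kii] -> 8 lines: vro vuvpt zlz fubx kii hurw wai ouia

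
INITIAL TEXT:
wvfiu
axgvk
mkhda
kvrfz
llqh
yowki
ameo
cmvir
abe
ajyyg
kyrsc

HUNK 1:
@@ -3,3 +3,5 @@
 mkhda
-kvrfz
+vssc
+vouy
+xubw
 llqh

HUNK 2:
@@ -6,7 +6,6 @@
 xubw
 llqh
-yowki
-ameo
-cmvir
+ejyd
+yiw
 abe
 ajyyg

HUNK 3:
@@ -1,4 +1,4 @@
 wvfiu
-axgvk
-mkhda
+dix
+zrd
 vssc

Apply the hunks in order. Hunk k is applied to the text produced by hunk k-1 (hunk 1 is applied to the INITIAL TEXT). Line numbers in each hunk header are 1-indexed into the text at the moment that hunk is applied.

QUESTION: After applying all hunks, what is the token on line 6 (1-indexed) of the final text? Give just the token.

Answer: xubw

Derivation:
Hunk 1: at line 3 remove [kvrfz] add [vssc,vouy,xubw] -> 13 lines: wvfiu axgvk mkhda vssc vouy xubw llqh yowki ameo cmvir abe ajyyg kyrsc
Hunk 2: at line 6 remove [yowki,ameo,cmvir] add [ejyd,yiw] -> 12 lines: wvfiu axgvk mkhda vssc vouy xubw llqh ejyd yiw abe ajyyg kyrsc
Hunk 3: at line 1 remove [axgvk,mkhda] add [dix,zrd] -> 12 lines: wvfiu dix zrd vssc vouy xubw llqh ejyd yiw abe ajyyg kyrsc
Final line 6: xubw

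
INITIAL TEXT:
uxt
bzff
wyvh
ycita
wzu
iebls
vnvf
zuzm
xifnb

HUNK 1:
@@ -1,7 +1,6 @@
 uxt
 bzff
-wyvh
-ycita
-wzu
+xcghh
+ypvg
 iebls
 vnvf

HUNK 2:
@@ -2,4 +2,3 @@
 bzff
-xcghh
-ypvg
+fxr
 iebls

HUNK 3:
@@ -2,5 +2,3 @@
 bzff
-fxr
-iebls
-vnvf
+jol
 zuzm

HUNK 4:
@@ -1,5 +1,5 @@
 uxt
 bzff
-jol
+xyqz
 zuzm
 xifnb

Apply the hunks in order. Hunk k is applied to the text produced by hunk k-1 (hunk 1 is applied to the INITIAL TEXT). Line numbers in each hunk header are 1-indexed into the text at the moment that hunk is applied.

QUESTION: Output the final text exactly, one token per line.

Hunk 1: at line 1 remove [wyvh,ycita,wzu] add [xcghh,ypvg] -> 8 lines: uxt bzff xcghh ypvg iebls vnvf zuzm xifnb
Hunk 2: at line 2 remove [xcghh,ypvg] add [fxr] -> 7 lines: uxt bzff fxr iebls vnvf zuzm xifnb
Hunk 3: at line 2 remove [fxr,iebls,vnvf] add [jol] -> 5 lines: uxt bzff jol zuzm xifnb
Hunk 4: at line 1 remove [jol] add [xyqz] -> 5 lines: uxt bzff xyqz zuzm xifnb

Answer: uxt
bzff
xyqz
zuzm
xifnb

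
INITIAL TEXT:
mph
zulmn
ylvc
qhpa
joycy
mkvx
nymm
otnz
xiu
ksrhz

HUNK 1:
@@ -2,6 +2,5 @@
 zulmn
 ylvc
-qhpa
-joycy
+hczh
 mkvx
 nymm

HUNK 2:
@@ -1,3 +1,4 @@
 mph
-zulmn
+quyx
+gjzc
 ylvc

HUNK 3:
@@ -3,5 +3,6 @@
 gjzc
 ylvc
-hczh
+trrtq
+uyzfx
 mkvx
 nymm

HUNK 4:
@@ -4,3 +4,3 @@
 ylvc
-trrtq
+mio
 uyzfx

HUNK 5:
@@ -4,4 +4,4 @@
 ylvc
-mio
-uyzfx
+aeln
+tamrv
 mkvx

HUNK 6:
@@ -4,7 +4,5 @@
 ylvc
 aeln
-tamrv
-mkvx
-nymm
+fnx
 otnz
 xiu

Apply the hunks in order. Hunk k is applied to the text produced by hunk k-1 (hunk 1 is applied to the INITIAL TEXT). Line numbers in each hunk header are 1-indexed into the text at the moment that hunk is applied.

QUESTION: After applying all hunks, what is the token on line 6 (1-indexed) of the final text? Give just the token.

Answer: fnx

Derivation:
Hunk 1: at line 2 remove [qhpa,joycy] add [hczh] -> 9 lines: mph zulmn ylvc hczh mkvx nymm otnz xiu ksrhz
Hunk 2: at line 1 remove [zulmn] add [quyx,gjzc] -> 10 lines: mph quyx gjzc ylvc hczh mkvx nymm otnz xiu ksrhz
Hunk 3: at line 3 remove [hczh] add [trrtq,uyzfx] -> 11 lines: mph quyx gjzc ylvc trrtq uyzfx mkvx nymm otnz xiu ksrhz
Hunk 4: at line 4 remove [trrtq] add [mio] -> 11 lines: mph quyx gjzc ylvc mio uyzfx mkvx nymm otnz xiu ksrhz
Hunk 5: at line 4 remove [mio,uyzfx] add [aeln,tamrv] -> 11 lines: mph quyx gjzc ylvc aeln tamrv mkvx nymm otnz xiu ksrhz
Hunk 6: at line 4 remove [tamrv,mkvx,nymm] add [fnx] -> 9 lines: mph quyx gjzc ylvc aeln fnx otnz xiu ksrhz
Final line 6: fnx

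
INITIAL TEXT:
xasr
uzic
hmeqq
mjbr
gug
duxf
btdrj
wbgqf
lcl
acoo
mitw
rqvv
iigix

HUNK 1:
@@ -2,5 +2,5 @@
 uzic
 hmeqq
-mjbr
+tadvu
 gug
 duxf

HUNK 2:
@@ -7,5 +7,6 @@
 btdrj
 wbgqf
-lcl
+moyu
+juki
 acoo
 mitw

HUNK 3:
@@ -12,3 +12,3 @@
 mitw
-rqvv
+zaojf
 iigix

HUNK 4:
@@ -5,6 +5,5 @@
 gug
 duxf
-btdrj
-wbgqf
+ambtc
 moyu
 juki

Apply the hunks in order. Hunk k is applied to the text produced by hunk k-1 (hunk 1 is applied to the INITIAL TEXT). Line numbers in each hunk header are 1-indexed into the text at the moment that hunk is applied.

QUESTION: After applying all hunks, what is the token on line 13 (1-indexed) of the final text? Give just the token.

Answer: iigix

Derivation:
Hunk 1: at line 2 remove [mjbr] add [tadvu] -> 13 lines: xasr uzic hmeqq tadvu gug duxf btdrj wbgqf lcl acoo mitw rqvv iigix
Hunk 2: at line 7 remove [lcl] add [moyu,juki] -> 14 lines: xasr uzic hmeqq tadvu gug duxf btdrj wbgqf moyu juki acoo mitw rqvv iigix
Hunk 3: at line 12 remove [rqvv] add [zaojf] -> 14 lines: xasr uzic hmeqq tadvu gug duxf btdrj wbgqf moyu juki acoo mitw zaojf iigix
Hunk 4: at line 5 remove [btdrj,wbgqf] add [ambtc] -> 13 lines: xasr uzic hmeqq tadvu gug duxf ambtc moyu juki acoo mitw zaojf iigix
Final line 13: iigix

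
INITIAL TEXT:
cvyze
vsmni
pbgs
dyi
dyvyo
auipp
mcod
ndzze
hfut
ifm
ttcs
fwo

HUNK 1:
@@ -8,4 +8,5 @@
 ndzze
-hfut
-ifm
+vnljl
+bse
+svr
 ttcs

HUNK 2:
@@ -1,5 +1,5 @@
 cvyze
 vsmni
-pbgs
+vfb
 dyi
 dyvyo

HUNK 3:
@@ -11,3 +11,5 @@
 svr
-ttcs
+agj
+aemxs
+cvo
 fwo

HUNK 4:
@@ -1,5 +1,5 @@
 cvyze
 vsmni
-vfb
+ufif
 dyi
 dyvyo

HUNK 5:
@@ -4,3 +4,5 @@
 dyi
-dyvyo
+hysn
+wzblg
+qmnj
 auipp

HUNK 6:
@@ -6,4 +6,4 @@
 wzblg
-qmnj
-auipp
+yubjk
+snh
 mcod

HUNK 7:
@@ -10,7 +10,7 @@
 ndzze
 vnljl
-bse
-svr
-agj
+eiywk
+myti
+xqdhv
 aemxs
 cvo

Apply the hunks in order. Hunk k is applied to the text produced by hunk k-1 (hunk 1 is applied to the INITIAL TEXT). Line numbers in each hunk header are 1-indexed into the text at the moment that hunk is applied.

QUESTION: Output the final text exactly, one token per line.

Answer: cvyze
vsmni
ufif
dyi
hysn
wzblg
yubjk
snh
mcod
ndzze
vnljl
eiywk
myti
xqdhv
aemxs
cvo
fwo

Derivation:
Hunk 1: at line 8 remove [hfut,ifm] add [vnljl,bse,svr] -> 13 lines: cvyze vsmni pbgs dyi dyvyo auipp mcod ndzze vnljl bse svr ttcs fwo
Hunk 2: at line 1 remove [pbgs] add [vfb] -> 13 lines: cvyze vsmni vfb dyi dyvyo auipp mcod ndzze vnljl bse svr ttcs fwo
Hunk 3: at line 11 remove [ttcs] add [agj,aemxs,cvo] -> 15 lines: cvyze vsmni vfb dyi dyvyo auipp mcod ndzze vnljl bse svr agj aemxs cvo fwo
Hunk 4: at line 1 remove [vfb] add [ufif] -> 15 lines: cvyze vsmni ufif dyi dyvyo auipp mcod ndzze vnljl bse svr agj aemxs cvo fwo
Hunk 5: at line 4 remove [dyvyo] add [hysn,wzblg,qmnj] -> 17 lines: cvyze vsmni ufif dyi hysn wzblg qmnj auipp mcod ndzze vnljl bse svr agj aemxs cvo fwo
Hunk 6: at line 6 remove [qmnj,auipp] add [yubjk,snh] -> 17 lines: cvyze vsmni ufif dyi hysn wzblg yubjk snh mcod ndzze vnljl bse svr agj aemxs cvo fwo
Hunk 7: at line 10 remove [bse,svr,agj] add [eiywk,myti,xqdhv] -> 17 lines: cvyze vsmni ufif dyi hysn wzblg yubjk snh mcod ndzze vnljl eiywk myti xqdhv aemxs cvo fwo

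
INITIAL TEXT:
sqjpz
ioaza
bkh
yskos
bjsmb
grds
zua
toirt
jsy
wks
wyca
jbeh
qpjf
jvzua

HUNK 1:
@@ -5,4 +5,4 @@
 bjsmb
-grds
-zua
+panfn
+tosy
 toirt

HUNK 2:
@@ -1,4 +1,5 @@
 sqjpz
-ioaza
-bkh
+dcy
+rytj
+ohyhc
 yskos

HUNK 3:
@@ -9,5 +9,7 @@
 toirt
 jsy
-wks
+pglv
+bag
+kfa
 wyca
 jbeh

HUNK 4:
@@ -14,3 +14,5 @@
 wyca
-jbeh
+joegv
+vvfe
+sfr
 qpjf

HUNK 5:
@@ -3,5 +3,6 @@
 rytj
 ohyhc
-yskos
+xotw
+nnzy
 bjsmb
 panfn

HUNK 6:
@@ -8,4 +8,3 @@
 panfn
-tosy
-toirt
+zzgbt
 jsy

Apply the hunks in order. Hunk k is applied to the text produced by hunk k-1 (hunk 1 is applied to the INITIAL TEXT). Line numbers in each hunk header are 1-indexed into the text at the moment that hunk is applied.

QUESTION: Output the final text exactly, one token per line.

Answer: sqjpz
dcy
rytj
ohyhc
xotw
nnzy
bjsmb
panfn
zzgbt
jsy
pglv
bag
kfa
wyca
joegv
vvfe
sfr
qpjf
jvzua

Derivation:
Hunk 1: at line 5 remove [grds,zua] add [panfn,tosy] -> 14 lines: sqjpz ioaza bkh yskos bjsmb panfn tosy toirt jsy wks wyca jbeh qpjf jvzua
Hunk 2: at line 1 remove [ioaza,bkh] add [dcy,rytj,ohyhc] -> 15 lines: sqjpz dcy rytj ohyhc yskos bjsmb panfn tosy toirt jsy wks wyca jbeh qpjf jvzua
Hunk 3: at line 9 remove [wks] add [pglv,bag,kfa] -> 17 lines: sqjpz dcy rytj ohyhc yskos bjsmb panfn tosy toirt jsy pglv bag kfa wyca jbeh qpjf jvzua
Hunk 4: at line 14 remove [jbeh] add [joegv,vvfe,sfr] -> 19 lines: sqjpz dcy rytj ohyhc yskos bjsmb panfn tosy toirt jsy pglv bag kfa wyca joegv vvfe sfr qpjf jvzua
Hunk 5: at line 3 remove [yskos] add [xotw,nnzy] -> 20 lines: sqjpz dcy rytj ohyhc xotw nnzy bjsmb panfn tosy toirt jsy pglv bag kfa wyca joegv vvfe sfr qpjf jvzua
Hunk 6: at line 8 remove [tosy,toirt] add [zzgbt] -> 19 lines: sqjpz dcy rytj ohyhc xotw nnzy bjsmb panfn zzgbt jsy pglv bag kfa wyca joegv vvfe sfr qpjf jvzua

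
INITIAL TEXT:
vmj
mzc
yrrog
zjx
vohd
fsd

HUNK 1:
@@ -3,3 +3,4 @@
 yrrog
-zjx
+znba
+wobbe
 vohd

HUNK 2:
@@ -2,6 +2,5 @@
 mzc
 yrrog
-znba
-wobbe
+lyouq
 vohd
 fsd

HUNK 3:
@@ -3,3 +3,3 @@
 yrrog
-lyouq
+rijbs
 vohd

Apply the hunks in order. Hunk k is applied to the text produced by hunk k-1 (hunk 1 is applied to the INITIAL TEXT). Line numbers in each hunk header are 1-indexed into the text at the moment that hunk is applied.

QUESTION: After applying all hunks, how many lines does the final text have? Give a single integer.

Answer: 6

Derivation:
Hunk 1: at line 3 remove [zjx] add [znba,wobbe] -> 7 lines: vmj mzc yrrog znba wobbe vohd fsd
Hunk 2: at line 2 remove [znba,wobbe] add [lyouq] -> 6 lines: vmj mzc yrrog lyouq vohd fsd
Hunk 3: at line 3 remove [lyouq] add [rijbs] -> 6 lines: vmj mzc yrrog rijbs vohd fsd
Final line count: 6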